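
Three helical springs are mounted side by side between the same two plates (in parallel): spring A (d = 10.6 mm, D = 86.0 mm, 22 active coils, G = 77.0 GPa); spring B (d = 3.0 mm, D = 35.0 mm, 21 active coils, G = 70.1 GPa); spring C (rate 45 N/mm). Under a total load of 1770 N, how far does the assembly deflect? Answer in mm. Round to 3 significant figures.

k_A = Gd⁴/(8D³N_a) = (77.0×10³)(10.6⁴)/(8·86.0³·22) = 8.6837 N/mm
k_B = Gd⁴/(8D³N_a) = (70.1×10³)(3.0⁴)/(8·35.0³·21) = 0.7883 N/mm
Parallel: k_eq = 8.6837 + 0.7883 + 45 = 54.472 N/mm
δ = F/k_eq = 1770/54.472 = 32.494 mm

32.5 mm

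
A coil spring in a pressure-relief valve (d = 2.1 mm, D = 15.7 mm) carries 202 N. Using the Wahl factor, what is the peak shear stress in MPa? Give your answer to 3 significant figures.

Spring index C = D/d = 15.7/2.1 = 7.4762
K_W = (4C−1)/(4C−4) + 0.615/C = 28.905/25.905 + 0.0823 = 1.1981
τ₀ = 8FD/(πd³) = 8·202·15.7/(π·2.1³) = 25371.2/29.094 = 872.03 MPa
τ_max = K·τ₀ = 1.1981 × 872.03 = 1044.8 MPa

1040 MPa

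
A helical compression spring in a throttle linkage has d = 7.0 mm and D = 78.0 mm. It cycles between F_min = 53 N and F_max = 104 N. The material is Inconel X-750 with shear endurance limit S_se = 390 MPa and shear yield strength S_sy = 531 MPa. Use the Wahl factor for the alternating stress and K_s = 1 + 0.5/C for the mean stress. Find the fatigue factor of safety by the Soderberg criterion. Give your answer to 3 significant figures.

7.56

C = D/d = 78.0/7.0 = 11.1429; K_W = (4C−1)/(4C−4)+0.615/C = 1.1291; K_s = 1+0.5/C = 1.0449
F_a = (F_max−F_min)/2 = 25.5 N; F_m = (F_max+F_min)/2 = 78.5 N
τ_a = K_W·8F_aD/(πd³) = 1.1291 × 14.767 = 16.674 MPa
τ_m = K_s·8F_mD/(πd³) = 1.0449 × 45.458 = 47.498 MPa
Soderberg: 1/n_f = τ_a/S_se + τ_m/S_sy = 16.674/390 + 47.498/531 = 0.04275 + 0.08945 = 0.1322
n_f = 1/0.1322 = 7.564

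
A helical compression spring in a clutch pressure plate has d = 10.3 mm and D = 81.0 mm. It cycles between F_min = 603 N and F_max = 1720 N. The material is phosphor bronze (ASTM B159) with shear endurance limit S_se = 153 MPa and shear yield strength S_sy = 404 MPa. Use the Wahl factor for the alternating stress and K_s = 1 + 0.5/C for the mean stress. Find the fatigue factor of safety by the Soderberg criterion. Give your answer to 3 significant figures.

C = D/d = 81.0/10.3 = 7.8641; K_W = (4C−1)/(4C−4)+0.615/C = 1.1875; K_s = 1+0.5/C = 1.0636
F_a = (F_max−F_min)/2 = 558.5 N; F_m = (F_max+F_min)/2 = 1161.5 N
τ_a = K_W·8F_aD/(πd³) = 1.1875 × 105.42 = 125.19 MPa
τ_m = K_s·8F_mD/(πd³) = 1.0636 × 219.25 = 233.19 MPa
Soderberg: 1/n_f = τ_a/S_se + τ_m/S_sy = 125.19/153 + 233.19/404 = 0.81821 + 0.57719 = 1.3954
n_f = 1/1.3954 = 0.7166

0.717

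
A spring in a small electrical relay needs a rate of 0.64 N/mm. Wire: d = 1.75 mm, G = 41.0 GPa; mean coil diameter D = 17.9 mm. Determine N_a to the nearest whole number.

13

N_a = Gd⁴/(8D³k) = (41.0×10³ × 1.75⁴)/(8 × 17.9³ × 0.64)
    = 384535 / 29364.9 = 13.1 → 13 coils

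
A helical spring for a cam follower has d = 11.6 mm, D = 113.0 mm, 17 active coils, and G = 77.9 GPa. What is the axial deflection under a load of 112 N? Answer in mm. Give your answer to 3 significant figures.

k = Gd⁴/(8D³N_a) = (77.9×10³)(11.6⁴)/(8·113.0³·17) = 7.1878 N/mm
δ = F/k = 112 / 7.1878 = 15.582 mm

15.6 mm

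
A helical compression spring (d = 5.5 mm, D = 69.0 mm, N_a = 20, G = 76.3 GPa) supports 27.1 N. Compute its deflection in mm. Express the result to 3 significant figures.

20.4 mm

k = Gd⁴/(8D³N_a) = (76.3×10³)(5.5⁴)/(8·69.0³·20) = 1.3283 N/mm
δ = F/k = 27.1 / 1.3283 = 20.401 mm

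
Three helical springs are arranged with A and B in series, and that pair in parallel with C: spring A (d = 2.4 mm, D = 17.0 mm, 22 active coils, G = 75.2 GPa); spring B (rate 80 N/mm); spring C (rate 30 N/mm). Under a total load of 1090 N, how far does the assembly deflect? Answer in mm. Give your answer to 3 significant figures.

k_A = Gd⁴/(8D³N_a) = (75.2×10³)(2.4⁴)/(8·17.0³·22) = 2.8854 N/mm
Springs A,B series: k_AB = 1/(1/2.8854+1/80) = 2.7849 N/mm; parallel with C: k_eq = 2.7849+30 = 32.785 N/mm
δ = F/k_eq = 1090/32.785 = 33.247 mm

33.2 mm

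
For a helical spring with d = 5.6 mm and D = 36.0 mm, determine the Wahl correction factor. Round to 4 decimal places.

1.2338

C = D/d = 36.0/5.6 = 6.4286
K_W = (4C−1)/(4C−4) + 0.615/C = 24.714/21.714 + 0.0957 = 1.2338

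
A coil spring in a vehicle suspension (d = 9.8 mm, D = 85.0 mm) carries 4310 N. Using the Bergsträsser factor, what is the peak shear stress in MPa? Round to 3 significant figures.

1150 MPa

Spring index C = D/d = 85.0/9.8 = 8.6735
K_B = (4C+2)/(4C−3) = 36.694/31.694 = 1.1578
τ₀ = 8FD/(πd³) = 8·4310·85.0/(π·9.8³) = 2.9308e+06/2956.8 = 991.19 MPa
τ_max = K·τ₀ = 1.1578 × 991.19 = 1147.6 MPa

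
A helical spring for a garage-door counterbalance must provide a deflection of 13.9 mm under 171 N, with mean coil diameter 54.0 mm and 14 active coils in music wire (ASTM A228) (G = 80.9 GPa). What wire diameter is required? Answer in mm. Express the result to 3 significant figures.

Required rate k = F/δ = 171/13.9 = 12.302 N/mm
d = (8D³N_a·k / G)^(1/4) = (8·54.0³·14·12.302 / (80.9×10³))^0.25
  = (2681.8)^0.25 = 7.1963 mm

7.20 mm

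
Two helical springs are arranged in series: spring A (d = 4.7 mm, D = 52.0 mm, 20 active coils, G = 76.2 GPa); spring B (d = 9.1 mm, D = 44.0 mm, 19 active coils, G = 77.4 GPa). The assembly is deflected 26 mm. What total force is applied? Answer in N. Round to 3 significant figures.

k_A = Gd⁴/(8D³N_a) = (76.2×10³)(4.7⁴)/(8·52.0³·20) = 1.6528 N/mm
k_B = Gd⁴/(8D³N_a) = (77.4×10³)(9.1⁴)/(8·44.0³·19) = 40.993 N/mm
Series: 1/k_eq = 1/1.6528 + 1/40.993 = 0.62943; k_eq = 1.5887 N/mm
F = k_eq·δ = 1.5887·26 = 41.307 N

41.3 N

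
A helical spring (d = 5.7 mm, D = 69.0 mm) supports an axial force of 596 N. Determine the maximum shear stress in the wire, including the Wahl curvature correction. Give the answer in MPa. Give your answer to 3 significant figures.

Spring index C = D/d = 69.0/5.7 = 12.1053
K_W = (4C−1)/(4C−4) + 0.615/C = 47.421/44.421 + 0.0508 = 1.1183
τ₀ = 8FD/(πd³) = 8·596·69.0/(π·5.7³) = 328992/581.8 = 565.47 MPa
τ_max = K·τ₀ = 1.1183 × 565.47 = 632.39 MPa

632 MPa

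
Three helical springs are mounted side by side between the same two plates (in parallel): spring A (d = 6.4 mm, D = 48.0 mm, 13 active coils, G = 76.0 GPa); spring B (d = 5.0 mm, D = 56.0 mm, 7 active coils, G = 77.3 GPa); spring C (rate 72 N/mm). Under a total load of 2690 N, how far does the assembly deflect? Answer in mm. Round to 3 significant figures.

30.6 mm

k_A = Gd⁴/(8D³N_a) = (76.0×10³)(6.4⁴)/(8·48.0³·13) = 11.086 N/mm
k_B = Gd⁴/(8D³N_a) = (77.3×10³)(5.0⁴)/(8·56.0³·7) = 4.9126 N/mm
Parallel: k_eq = 11.086 + 4.9126 + 72 = 87.999 N/mm
δ = F/k_eq = 2690/87.999 = 30.569 mm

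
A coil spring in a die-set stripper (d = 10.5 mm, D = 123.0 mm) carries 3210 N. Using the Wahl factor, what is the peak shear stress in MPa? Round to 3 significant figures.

Spring index C = D/d = 123.0/10.5 = 11.7143
K_W = (4C−1)/(4C−4) + 0.615/C = 45.857/42.857 + 0.0525 = 1.1225
τ₀ = 8FD/(πd³) = 8·3210·123.0/(π·10.5³) = 3.15864e+06/3636.8 = 868.53 MPa
τ_max = K·τ₀ = 1.1225 × 868.53 = 974.92 MPa

975 MPa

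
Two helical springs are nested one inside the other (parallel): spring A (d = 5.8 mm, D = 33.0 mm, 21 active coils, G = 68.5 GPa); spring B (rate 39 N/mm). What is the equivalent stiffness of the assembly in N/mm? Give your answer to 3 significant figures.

51.8 N/mm

k_A = Gd⁴/(8D³N_a) = (68.5×10³)(5.8⁴)/(8·33.0³·21) = 12.84 N/mm
Parallel: k_eq = 12.84 + 39 = 51.84 N/mm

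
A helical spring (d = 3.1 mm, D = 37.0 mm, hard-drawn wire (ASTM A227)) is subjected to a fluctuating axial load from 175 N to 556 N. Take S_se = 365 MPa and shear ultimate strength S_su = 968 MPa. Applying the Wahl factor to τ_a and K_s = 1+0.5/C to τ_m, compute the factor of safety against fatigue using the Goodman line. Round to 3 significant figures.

C = D/d = 37.0/3.1 = 11.9355; K_W = (4C−1)/(4C−4)+0.615/C = 1.1201; K_s = 1+0.5/C = 1.0419
F_a = (F_max−F_min)/2 = 190.5 N; F_m = (F_max+F_min)/2 = 365.5 N
τ_a = K_W·8F_aD/(πd³) = 1.1201 × 602.49 = 674.86 MPa
τ_m = K_s·8F_mD/(πd³) = 1.0419 × 1156 = 1204.4 MPa
Goodman: 1/n_f = τ_a/S_se + τ_m/S_su = 674.86/365 + 1204.4/968 = 1.84893 + 1.24420 = 3.0931
n_f = 1/3.0931 = 0.3233

0.323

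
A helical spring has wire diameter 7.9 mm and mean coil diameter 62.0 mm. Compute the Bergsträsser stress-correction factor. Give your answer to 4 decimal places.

C = D/d = 62.0/7.9 = 7.8481
K_B = (4C+2)/(4C−3) = 33.392/28.392 = 1.1761

1.1761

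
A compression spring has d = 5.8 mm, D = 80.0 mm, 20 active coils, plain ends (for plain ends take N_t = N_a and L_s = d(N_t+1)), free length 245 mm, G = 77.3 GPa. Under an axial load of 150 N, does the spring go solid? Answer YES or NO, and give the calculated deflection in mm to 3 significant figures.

YES, δ = 140 mm

k = Gd⁴/(8D³N_a) = (77.3×10³)(5.8⁴)/(8·80.0³·20) = 1.0678 N/mm
N_t = 20; L_s = 5.8·21 = 121.8 mm; δ_solid = L₀ − L_s = 245 − 121.8 = 123.2 mm
δ = F/k = 150/1.0678 = 140.47 mm
δ ≥ δ_solid → spring goes solid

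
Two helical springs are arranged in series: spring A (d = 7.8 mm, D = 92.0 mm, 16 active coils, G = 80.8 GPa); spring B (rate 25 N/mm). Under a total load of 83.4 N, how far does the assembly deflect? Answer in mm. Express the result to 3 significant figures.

k_A = Gd⁴/(8D³N_a) = (80.8×10³)(7.8⁴)/(8·92.0³·16) = 3.0007 N/mm
Series: 1/k_eq = 1/3.0007 + 1/25 = 0.37326; k_eq = 2.6791 N/mm
δ = F/k_eq = 83.4/2.6791 = 31.13 mm

31.1 mm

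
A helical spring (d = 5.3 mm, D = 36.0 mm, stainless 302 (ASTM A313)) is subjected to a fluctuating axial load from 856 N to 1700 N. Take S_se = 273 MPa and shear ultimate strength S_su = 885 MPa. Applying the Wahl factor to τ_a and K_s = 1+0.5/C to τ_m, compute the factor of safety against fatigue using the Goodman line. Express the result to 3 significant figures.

0.473

C = D/d = 36.0/5.3 = 6.7925; K_W = (4C−1)/(4C−4)+0.615/C = 1.2200; K_s = 1+0.5/C = 1.0736
F_a = (F_max−F_min)/2 = 422 N; F_m = (F_max+F_min)/2 = 1278 N
τ_a = K_W·8F_aD/(πd³) = 1.2200 × 259.85 = 317.03 MPa
τ_m = K_s·8F_mD/(πd³) = 1.0736 × 786.95 = 844.88 MPa
Goodman: 1/n_f = τ_a/S_se + τ_m/S_su = 317.03/273 + 844.88/885 = 1.16127 + 0.95466 = 2.1159
n_f = 1/2.1159 = 0.4726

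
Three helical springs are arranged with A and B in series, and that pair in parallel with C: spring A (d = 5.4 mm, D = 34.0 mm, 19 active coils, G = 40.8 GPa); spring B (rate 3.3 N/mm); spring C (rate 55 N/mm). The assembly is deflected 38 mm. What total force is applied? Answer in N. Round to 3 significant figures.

k_A = Gd⁴/(8D³N_a) = (40.8×10³)(5.4⁴)/(8·34.0³·19) = 5.807 N/mm
Springs A,B series: k_AB = 1/(1/5.807+1/3.3) = 2.1042 N/mm; parallel with C: k_eq = 2.1042+55 = 57.104 N/mm
F = k_eq·δ = 57.104·38 = 2170 N

2170 N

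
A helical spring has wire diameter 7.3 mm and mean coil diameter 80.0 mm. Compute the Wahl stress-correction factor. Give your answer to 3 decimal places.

C = D/d = 80.0/7.3 = 10.9589
K_W = (4C−1)/(4C−4) + 0.615/C = 42.836/39.836 + 0.0561 = 1.1314

1.131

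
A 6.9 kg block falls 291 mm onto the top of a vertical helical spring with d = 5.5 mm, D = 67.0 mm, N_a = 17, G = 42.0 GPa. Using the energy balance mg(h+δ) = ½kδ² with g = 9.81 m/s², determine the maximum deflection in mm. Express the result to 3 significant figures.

k = Gd⁴/(8D³N_a) = (42.0×10³)(5.5⁴)/(8·67.0³·17) = 0.93959 N/mm
W = mg = 6.9 × 9.81 = 67.689 N
½kδ² − Wδ − Wh = 0 → δ = (W + √(W² + 2kWh))/k
δ = (67.689 + √(4581.8 + 37015))/0.93959 = (67.689 + 203.95)/0.93959 = 289.11 mm

289 mm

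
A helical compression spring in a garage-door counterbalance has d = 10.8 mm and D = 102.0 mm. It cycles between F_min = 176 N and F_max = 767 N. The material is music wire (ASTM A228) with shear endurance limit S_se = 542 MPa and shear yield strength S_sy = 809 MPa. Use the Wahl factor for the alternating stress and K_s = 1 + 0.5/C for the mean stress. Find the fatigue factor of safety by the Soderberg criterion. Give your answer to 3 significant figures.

3.90

C = D/d = 102.0/10.8 = 9.4444; K_W = (4C−1)/(4C−4)+0.615/C = 1.1539; K_s = 1+0.5/C = 1.0529
F_a = (F_max−F_min)/2 = 295.5 N; F_m = (F_max+F_min)/2 = 471.5 N
τ_a = K_W·8F_aD/(πd³) = 1.1539 × 60.929 = 70.308 MPa
τ_m = K_s·8F_mD/(πd³) = 1.0529 × 97.219 = 102.37 MPa
Soderberg: 1/n_f = τ_a/S_se + τ_m/S_sy = 70.308/542 + 102.37/809 = 0.12972 + 0.12653 = 0.25625
n_f = 1/0.25625 = 3.902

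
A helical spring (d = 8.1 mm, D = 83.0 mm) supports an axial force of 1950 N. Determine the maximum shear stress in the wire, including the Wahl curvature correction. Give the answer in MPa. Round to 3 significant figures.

Spring index C = D/d = 83.0/8.1 = 10.2469
K_W = (4C−1)/(4C−4) + 0.615/C = 39.988/36.988 + 0.0600 = 1.1411
τ₀ = 8FD/(πd³) = 8·1950·83.0/(π·8.1³) = 1.2948e+06/1669.6 = 775.53 MPa
τ_max = K·τ₀ = 1.1411 × 775.53 = 884.98 MPa

885 MPa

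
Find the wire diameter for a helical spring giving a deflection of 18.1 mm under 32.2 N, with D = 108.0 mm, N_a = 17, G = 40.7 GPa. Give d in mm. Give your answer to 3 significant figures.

9.30 mm

Required rate k = F/δ = 32.2/18.1 = 1.779 N/mm
d = (8D³N_a·k / G)^(1/4) = (8·108.0³·17·1.779 / (40.7×10³))^0.25
  = (7488.5)^0.25 = 9.3025 mm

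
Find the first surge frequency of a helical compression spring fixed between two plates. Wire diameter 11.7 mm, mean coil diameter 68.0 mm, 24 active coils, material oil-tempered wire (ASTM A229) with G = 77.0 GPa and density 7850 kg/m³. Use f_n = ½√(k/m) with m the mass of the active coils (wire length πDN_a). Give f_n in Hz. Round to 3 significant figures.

37.2 Hz

k = Gd⁴/(8D³N_a) = (77.0×10³)(11.7⁴)/(8·68.0³·24) = 23.9 N/mm = 23900 N/m
Wire length L = πDN_a = π·68.0·24 = 5127.1 mm
m = ρ·(πd²/4)·L = 7850 × 107.51×10⁻⁶ m² × 5.1271 m = 4.3271 kg
f_n = ½√(k/m) = 0.5·√(23900/4.3271) = 0.5·√(5523.4) = 37.16 Hz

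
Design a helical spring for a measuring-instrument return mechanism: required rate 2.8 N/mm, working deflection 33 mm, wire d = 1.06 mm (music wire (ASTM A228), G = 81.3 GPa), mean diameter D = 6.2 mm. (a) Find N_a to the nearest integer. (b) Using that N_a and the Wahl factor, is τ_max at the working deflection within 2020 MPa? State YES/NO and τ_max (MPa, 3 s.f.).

(a) 19 coils; (b) YES, τ_max = 1560 MPa

N_a = Gd⁴/(8D³k) = (81.3×10³)(1.06⁴)/(8·6.2³·2.8) = 19.23 → N_a = 19
Actual rate k = Gd⁴/(8D³·19) = 2.8333 N/mm
Working load F = kδ = 2.8333·33 = 93.5 N
C = 6.2/1.06 = 5.8491; K_W = (4C−1)/(4C−4)+0.615/C = 1.2598
τ_max = K_W·8FD/(πd³) = 1.2598·1239.4 = 1561.5 MPa
τ_max ≤ 2020 MPa → acceptable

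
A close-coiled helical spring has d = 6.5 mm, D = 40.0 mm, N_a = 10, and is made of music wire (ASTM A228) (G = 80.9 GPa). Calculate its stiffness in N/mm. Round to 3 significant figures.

k = Gd⁴/(8D³N_a) = (80.9×10³ × 6.5⁴) / (8 × 40.0³ × 10)
  = 1.44412e+08 / 5.12e+06 = 28.205 N/mm

28.2 N/mm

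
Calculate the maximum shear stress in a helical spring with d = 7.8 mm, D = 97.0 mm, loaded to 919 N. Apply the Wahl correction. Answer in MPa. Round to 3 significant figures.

Spring index C = D/d = 97.0/7.8 = 12.4359
K_W = (4C−1)/(4C−4) + 0.615/C = 48.744/45.744 + 0.0495 = 1.1150
τ₀ = 8FD/(πd³) = 8·919·97.0/(π·7.8³) = 713144/1490.8 = 478.35 MPa
τ_max = K·τ₀ = 1.1150 × 478.35 = 533.38 MPa

533 MPa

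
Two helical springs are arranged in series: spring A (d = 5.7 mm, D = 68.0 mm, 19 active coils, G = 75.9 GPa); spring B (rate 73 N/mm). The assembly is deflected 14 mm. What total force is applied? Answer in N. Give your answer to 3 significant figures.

22.9 N

k_A = Gd⁴/(8D³N_a) = (75.9×10³)(5.7⁴)/(8·68.0³·19) = 1.6764 N/mm
Series: 1/k_eq = 1/1.6764 + 1/73 = 0.61022; k_eq = 1.6387 N/mm
F = k_eq·δ = 1.6387·14 = 22.942 N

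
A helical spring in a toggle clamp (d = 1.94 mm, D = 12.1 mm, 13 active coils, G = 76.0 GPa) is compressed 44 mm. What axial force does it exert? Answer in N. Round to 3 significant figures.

k = Gd⁴/(8D³N_a) = (76.0×10³)(1.94⁴)/(8·12.1³·13) = 5.8429 N/mm
F = k·δ = 5.8429 × 44 = 257.09 N

257 N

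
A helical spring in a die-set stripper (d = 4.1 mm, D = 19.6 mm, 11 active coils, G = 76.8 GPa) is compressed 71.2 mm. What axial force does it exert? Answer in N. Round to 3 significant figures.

k = Gd⁴/(8D³N_a) = (76.8×10³)(4.1⁴)/(8·19.6³·11) = 32.753 N/mm
F = k·δ = 32.753 × 71.2 = 2332 N

2330 N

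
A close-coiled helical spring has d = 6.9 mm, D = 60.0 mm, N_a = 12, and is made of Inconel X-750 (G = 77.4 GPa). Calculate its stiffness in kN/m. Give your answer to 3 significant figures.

8.46 kN/m

k = Gd⁴/(8D³N_a) = (77.4×10³ × 6.9⁴) / (8 × 60.0³ × 12)
  = 1.75444e+08 / 2.0736e+07 = 8.4608 N/mm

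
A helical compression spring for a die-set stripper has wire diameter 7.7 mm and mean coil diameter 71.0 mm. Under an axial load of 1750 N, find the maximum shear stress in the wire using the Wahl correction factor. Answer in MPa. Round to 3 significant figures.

Spring index C = D/d = 71.0/7.7 = 9.2208
K_W = (4C−1)/(4C−4) + 0.615/C = 35.883/32.883 + 0.0667 = 1.1579
τ₀ = 8FD/(πd³) = 8·1750·71.0/(π·7.7³) = 994000/1434.2 = 693.05 MPa
τ_max = K·τ₀ = 1.1579 × 693.05 = 802.5 MPa

803 MPa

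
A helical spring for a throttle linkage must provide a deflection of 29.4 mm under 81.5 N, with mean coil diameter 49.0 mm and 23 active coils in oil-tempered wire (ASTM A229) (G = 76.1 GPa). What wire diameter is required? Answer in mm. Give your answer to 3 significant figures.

Required rate k = F/δ = 81.5/29.4 = 2.7721 N/mm
d = (8D³N_a·k / G)^(1/4) = (8·49.0³·23·2.7721 / (76.1×10³))^0.25
  = (788.55)^0.25 = 5.2992 mm

5.30 mm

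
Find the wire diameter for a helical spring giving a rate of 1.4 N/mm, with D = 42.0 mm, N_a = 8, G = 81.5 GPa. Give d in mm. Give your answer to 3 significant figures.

3.00 mm

d = (8D³N_a·k / G)^(1/4) = (8·42.0³·8·1.4 / (81.5×10³))^0.25
  = (81.451)^0.25 = 3.0042 mm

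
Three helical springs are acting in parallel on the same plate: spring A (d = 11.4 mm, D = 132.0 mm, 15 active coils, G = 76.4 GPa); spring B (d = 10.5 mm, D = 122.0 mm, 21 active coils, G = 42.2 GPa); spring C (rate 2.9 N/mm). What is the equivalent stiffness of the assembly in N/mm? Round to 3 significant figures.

9.26 N/mm

k_A = Gd⁴/(8D³N_a) = (76.4×10³)(11.4⁴)/(8·132.0³·15) = 4.6753 N/mm
k_B = Gd⁴/(8D³N_a) = (42.2×10³)(10.5⁴)/(8·122.0³·21) = 1.6814 N/mm
Parallel: k_eq = 4.6753 + 1.6814 + 2.9 = 9.2567 N/mm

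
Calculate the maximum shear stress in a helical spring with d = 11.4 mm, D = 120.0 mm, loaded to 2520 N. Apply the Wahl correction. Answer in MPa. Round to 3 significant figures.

Spring index C = D/d = 120.0/11.4 = 10.5263
K_W = (4C−1)/(4C−4) + 0.615/C = 41.105/38.105 + 0.0584 = 1.1372
τ₀ = 8FD/(πd³) = 8·2520·120.0/(π·11.4³) = 2.4192e+06/4654.4 = 519.77 MPa
τ_max = K·τ₀ = 1.1372 × 519.77 = 591.05 MPa

591 MPa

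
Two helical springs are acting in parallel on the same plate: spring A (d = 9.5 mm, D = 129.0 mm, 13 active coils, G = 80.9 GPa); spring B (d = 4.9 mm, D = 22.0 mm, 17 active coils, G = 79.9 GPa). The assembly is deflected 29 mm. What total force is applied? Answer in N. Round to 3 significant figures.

k_A = Gd⁴/(8D³N_a) = (80.9×10³)(9.5⁴)/(8·129.0³·13) = 2.9515 N/mm
k_B = Gd⁴/(8D³N_a) = (79.9×10³)(4.9⁴)/(8·22.0³·17) = 31.807 N/mm
Parallel: k_eq = 2.9515 + 31.807 = 34.759 N/mm
F = k_eq·δ = 34.759·29 = 1008 N

1010 N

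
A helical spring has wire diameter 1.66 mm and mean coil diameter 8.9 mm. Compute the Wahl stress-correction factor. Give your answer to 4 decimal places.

C = D/d = 8.9/1.66 = 5.3614
K_W = (4C−1)/(4C−4) + 0.615/C = 20.446/17.446 + 0.1147 = 1.2867

1.2867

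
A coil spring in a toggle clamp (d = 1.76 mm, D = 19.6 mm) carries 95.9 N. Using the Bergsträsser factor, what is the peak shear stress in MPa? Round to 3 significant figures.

Spring index C = D/d = 19.6/1.76 = 11.1364
K_B = (4C+2)/(4C−3) = 46.545/41.545 = 1.1204
τ₀ = 8FD/(πd³) = 8·95.9·19.6/(π·1.76³) = 15037.1/17.127 = 877.96 MPa
τ_max = K·τ₀ = 1.1204 × 877.96 = 983.63 MPa

984 MPa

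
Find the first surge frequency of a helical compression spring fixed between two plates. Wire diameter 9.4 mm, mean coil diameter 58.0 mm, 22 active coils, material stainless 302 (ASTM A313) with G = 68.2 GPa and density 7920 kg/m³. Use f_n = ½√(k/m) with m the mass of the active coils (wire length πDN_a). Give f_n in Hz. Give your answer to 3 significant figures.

41.9 Hz

k = Gd⁴/(8D³N_a) = (68.2×10³)(9.4⁴)/(8·58.0³·22) = 15.506 N/mm = 15506 N/m
Wire length L = πDN_a = π·58.0·22 = 4008.7 mm
m = ρ·(πd²/4)·L = 7920 × 69.398×10⁻⁶ m² × 4.0087 m = 2.2033 kg
f_n = ½√(k/m) = 0.5·√(15506/2.2033) = 0.5·√(7037.7) = 41.945 Hz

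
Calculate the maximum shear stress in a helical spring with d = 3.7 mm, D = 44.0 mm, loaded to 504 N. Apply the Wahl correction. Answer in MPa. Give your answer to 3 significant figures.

1250 MPa

Spring index C = D/d = 44.0/3.7 = 11.8919
K_W = (4C−1)/(4C−4) + 0.615/C = 46.568/43.568 + 0.0517 = 1.1206
τ₀ = 8FD/(πd³) = 8·504·44.0/(π·3.7³) = 177408/159.13 = 1114.9 MPa
τ_max = K·τ₀ = 1.1206 × 1114.9 = 1249.3 MPa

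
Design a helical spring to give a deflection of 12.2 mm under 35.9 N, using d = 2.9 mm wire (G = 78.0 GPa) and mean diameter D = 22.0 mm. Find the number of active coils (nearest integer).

Required rate k = F/δ = 35.9/12.2 = 2.9426 N/mm
N_a = Gd⁴/(8D³k) = (78.0×10³ × 2.9⁴)/(8 × 22.0³ × 2.9426)
    = 5.51679e+06 / 250664 = 22.01 → 22 coils

22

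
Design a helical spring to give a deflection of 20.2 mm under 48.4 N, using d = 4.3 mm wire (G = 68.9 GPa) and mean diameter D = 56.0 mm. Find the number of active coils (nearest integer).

Required rate k = F/δ = 48.4/20.2 = 2.396 N/mm
N_a = Gd⁴/(8D³k) = (68.9×10³ × 4.3⁴)/(8 × 56.0³ × 2.396)
    = 2.35555e+07 / 3.36626e+06 = 6.998 → 7 coils

7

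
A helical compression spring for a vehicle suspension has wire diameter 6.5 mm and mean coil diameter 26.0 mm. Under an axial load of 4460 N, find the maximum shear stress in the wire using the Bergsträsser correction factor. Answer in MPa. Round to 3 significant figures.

1490 MPa

Spring index C = D/d = 26.0/6.5 = 4.0000
K_B = (4C+2)/(4C−3) = 18.000/13.000 = 1.3846
τ₀ = 8FD/(πd³) = 8·4460·26.0/(π·6.5³) = 927680/862.76 = 1075.2 MPa
τ_max = K·τ₀ = 1.3846 × 1075.2 = 1488.8 MPa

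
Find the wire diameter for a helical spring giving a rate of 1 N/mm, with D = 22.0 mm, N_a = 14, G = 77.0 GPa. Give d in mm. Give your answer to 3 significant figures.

1.98 mm

d = (8D³N_a·k / G)^(1/4) = (8·22.0³·14·1 / (77.0×10³))^0.25
  = (15.488)^0.25 = 1.9838 mm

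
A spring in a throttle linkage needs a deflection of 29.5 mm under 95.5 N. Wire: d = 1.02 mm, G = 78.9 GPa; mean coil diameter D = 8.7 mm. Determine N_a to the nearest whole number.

Required rate k = F/δ = 95.5/29.5 = 3.2373 N/mm
N_a = Gd⁴/(8D³k) = (78.9×10³ × 1.02⁴)/(8 × 8.7³ × 3.2373)
    = 85403.9 / 17054.1 = 5.008 → 5 coils

5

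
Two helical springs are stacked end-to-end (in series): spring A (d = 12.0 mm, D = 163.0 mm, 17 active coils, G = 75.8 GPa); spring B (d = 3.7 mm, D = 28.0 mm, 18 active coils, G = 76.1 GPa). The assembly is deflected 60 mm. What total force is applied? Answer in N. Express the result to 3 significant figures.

101 N

k_A = Gd⁴/(8D³N_a) = (75.8×10³)(12.0⁴)/(8·163.0³·17) = 2.6687 N/mm
k_B = Gd⁴/(8D³N_a) = (76.1×10³)(3.7⁴)/(8·28.0³·18) = 4.5119 N/mm
Series: 1/k_eq = 1/2.6687 + 1/4.5119 = 0.59636; k_eq = 1.6768 N/mm
F = k_eq·δ = 1.6768·60 = 100.61 N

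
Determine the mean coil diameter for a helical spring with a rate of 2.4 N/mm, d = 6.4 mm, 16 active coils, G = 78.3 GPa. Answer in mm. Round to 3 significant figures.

D = (Gd⁴/(8N_a·k))^(1/3) = (78.3×10³·6.4⁴/(8·16·2.4))^(1/3)
  = (427622)^(1/3) = 75.3391 mm

75.3 mm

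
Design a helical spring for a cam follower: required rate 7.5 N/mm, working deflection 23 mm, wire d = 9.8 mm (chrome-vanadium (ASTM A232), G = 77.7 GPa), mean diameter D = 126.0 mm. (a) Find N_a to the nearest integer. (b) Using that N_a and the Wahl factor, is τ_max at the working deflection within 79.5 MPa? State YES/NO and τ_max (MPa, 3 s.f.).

N_a = Gd⁴/(8D³k) = (77.7×10³)(9.8⁴)/(8·126.0³·7.5) = 5.971 → N_a = 6
Actual rate k = Gd⁴/(8D³·6) = 7.464 N/mm
Working load F = kδ = 7.464·23 = 171.67 N
C = 126.0/9.8 = 12.8571; K_W = (4C−1)/(4C−4)+0.615/C = 1.1111
τ_max = K_W·8FD/(πd³) = 1.1111·58.524 = 65.025 MPa
τ_max ≤ 79.5 MPa → acceptable

(a) 6 coils; (b) YES, τ_max = 65.0 MPa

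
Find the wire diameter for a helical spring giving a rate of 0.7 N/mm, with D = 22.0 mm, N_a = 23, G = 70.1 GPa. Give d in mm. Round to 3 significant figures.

2.10 mm

d = (8D³N_a·k / G)^(1/4) = (8·22.0³·23·0.7 / (70.1×10³))^0.25
  = (19.564)^0.25 = 2.1031 mm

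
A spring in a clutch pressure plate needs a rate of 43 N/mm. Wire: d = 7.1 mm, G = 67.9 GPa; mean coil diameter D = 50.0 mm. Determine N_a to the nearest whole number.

N_a = Gd⁴/(8D³k) = (67.9×10³ × 7.1⁴)/(8 × 50.0³ × 43)
    = 1.72545e+08 / 4.3e+07 = 4.013 → 4 coils

4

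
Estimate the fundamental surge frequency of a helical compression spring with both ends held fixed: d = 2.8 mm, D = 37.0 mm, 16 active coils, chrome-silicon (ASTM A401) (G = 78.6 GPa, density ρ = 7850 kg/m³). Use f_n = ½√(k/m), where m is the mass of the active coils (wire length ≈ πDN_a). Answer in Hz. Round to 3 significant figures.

45.5 Hz

k = Gd⁴/(8D³N_a) = (78.6×10³)(2.8⁴)/(8·37.0³·16) = 0.74514 N/mm = 745.14 N/m
Wire length L = πDN_a = π·37.0·16 = 1859.8 mm
m = ρ·(πd²/4)·L = 7850 × 6.1575×10⁻⁶ m² × 1.8598 m = 0.089897 kg
f_n = ½√(k/m) = 0.5·√(745.14/0.089897) = 0.5·√(8288.8) = 45.521 Hz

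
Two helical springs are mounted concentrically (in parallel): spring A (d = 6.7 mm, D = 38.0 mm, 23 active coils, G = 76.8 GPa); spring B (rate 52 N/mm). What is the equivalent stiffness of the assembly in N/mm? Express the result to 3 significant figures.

k_A = Gd⁴/(8D³N_a) = (76.8×10³)(6.7⁴)/(8·38.0³·23) = 15.328 N/mm
Parallel: k_eq = 15.328 + 52 = 67.328 N/mm

67.3 N/mm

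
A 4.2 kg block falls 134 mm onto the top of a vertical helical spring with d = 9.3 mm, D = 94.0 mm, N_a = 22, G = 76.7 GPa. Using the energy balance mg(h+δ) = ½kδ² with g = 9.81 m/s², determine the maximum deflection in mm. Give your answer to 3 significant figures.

64.6 mm

k = Gd⁴/(8D³N_a) = (76.7×10³)(9.3⁴)/(8·94.0³·22) = 3.9249 N/mm
W = mg = 4.2 × 9.81 = 41.202 N
½kδ² − Wδ − Wh = 0 → δ = (W + √(W² + 2kWh))/k
δ = (41.202 + √(1697.6 + 43339.5))/3.9249 = (41.202 + 212.22)/3.9249 = 64.567 mm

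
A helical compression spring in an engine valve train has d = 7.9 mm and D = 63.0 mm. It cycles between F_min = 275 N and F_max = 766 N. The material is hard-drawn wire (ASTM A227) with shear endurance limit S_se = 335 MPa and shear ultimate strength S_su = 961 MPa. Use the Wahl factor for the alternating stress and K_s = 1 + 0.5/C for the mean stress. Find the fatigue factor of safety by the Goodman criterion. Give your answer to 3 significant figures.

2.13

C = D/d = 63.0/7.9 = 7.9747; K_W = (4C−1)/(4C−4)+0.615/C = 1.1847; K_s = 1+0.5/C = 1.0627
F_a = (F_max−F_min)/2 = 245.5 N; F_m = (F_max+F_min)/2 = 520.5 N
τ_a = K_W·8F_aD/(πd³) = 1.1847 × 79.882 = 94.633 MPa
τ_m = K_s·8F_mD/(πd³) = 1.0627 × 169.36 = 179.98 MPa
Goodman: 1/n_f = τ_a/S_se + τ_m/S_su = 94.633/335 + 179.98/961 = 0.28249 + 0.18729 = 0.46977
n_f = 1/0.46977 = 2.129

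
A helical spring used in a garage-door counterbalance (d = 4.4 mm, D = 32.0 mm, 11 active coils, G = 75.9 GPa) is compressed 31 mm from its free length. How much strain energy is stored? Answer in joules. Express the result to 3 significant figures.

k = Gd⁴/(8D³N_a) = (75.9×10³)(4.4⁴)/(8·32.0³·11) = 9.8655 N/mm
U = ½kδ² = 0.5 × 9.8655 × 31² = 4740.4 N·mm = 4.7404 J

4.74 J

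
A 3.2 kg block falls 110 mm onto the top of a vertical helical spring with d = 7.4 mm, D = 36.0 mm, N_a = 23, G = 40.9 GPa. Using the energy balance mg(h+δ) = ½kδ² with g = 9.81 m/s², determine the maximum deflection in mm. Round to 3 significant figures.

24.3 mm

k = Gd⁴/(8D³N_a) = (40.9×10³)(7.4⁴)/(8·36.0³·23) = 14.286 N/mm
W = mg = 3.2 × 9.81 = 31.392 N
½kδ² − Wδ − Wh = 0 → δ = (W + √(W² + 2kWh))/k
δ = (31.392 + √(985.46 + 98665.8))/14.286 = (31.392 + 315.68)/14.286 = 24.293 mm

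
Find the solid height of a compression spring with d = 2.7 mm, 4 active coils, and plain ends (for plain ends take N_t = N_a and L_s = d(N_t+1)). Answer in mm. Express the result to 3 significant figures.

plain ends: N_t = N_a = 4
L_s = d·(N_t+1) = 2.7 × 5 = 13.5 mm

13.5 mm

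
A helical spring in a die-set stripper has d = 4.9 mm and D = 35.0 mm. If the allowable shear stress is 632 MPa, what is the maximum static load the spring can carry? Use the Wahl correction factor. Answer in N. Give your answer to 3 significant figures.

C = D/d = 35.0/4.9 = 7.1429
K_W = (4C−1)/(4C−4) + 0.615/C = 27.571/24.571 + 0.0861 = 1.2082
τ_max = K·8FD/(πd³) → F_max = τ_allow·πd³/(8DK)
F_max = 632·π·4.9³/(8·35.0·1.2082) = 2.3359e+05/338.29 = 690.5 N

690 N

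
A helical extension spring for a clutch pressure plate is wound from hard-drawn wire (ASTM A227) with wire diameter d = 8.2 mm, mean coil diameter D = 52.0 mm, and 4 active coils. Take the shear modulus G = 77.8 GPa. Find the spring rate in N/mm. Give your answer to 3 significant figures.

k = Gd⁴/(8D³N_a) = (77.8×10³ × 8.2⁴) / (8 × 52.0³ × 4)
  = 3.51751e+08 / 4.49946e+06 = 78.176 N/mm

78.2 N/mm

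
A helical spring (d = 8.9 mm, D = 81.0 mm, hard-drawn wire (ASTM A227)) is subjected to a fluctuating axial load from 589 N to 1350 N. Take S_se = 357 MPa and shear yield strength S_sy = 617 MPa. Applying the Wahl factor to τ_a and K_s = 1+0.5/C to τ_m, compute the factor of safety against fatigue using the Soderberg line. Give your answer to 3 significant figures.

1.18

C = D/d = 81.0/8.9 = 9.1011; K_W = (4C−1)/(4C−4)+0.615/C = 1.1602; K_s = 1+0.5/C = 1.0549
F_a = (F_max−F_min)/2 = 380.5 N; F_m = (F_max+F_min)/2 = 969.5 N
τ_a = K_W·8F_aD/(πd³) = 1.1602 × 111.33 = 129.16 MPa
τ_m = K_s·8F_mD/(πd³) = 1.0549 × 283.66 = 299.25 MPa
Soderberg: 1/n_f = τ_a/S_se + τ_m/S_sy = 129.16/357 + 299.25/617 = 0.36179 + 0.48500 = 0.84679
n_f = 1/0.84679 = 1.181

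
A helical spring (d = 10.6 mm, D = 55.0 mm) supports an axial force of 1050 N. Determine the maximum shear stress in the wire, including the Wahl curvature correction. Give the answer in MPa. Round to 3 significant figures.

160 MPa

Spring index C = D/d = 55.0/10.6 = 5.1887
K_W = (4C−1)/(4C−4) + 0.615/C = 19.755/16.755 + 0.1185 = 1.2976
τ₀ = 8FD/(πd³) = 8·1050·55.0/(π·10.6³) = 462000/3741.7 = 123.47 MPa
τ_max = K·τ₀ = 1.2976 × 123.47 = 160.22 MPa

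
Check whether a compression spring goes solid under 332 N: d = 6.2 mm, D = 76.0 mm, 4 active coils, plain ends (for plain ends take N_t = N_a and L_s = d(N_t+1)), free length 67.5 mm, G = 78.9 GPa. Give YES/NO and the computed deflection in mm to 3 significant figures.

k = Gd⁴/(8D³N_a) = (78.9×10³)(6.2⁴)/(8·76.0³·4) = 8.2995 N/mm
N_t = 4; L_s = 6.2·5 = 31 mm; δ_solid = L₀ − L_s = 67.5 − 31 = 36.5 mm
δ = F/k = 332/8.2995 = 40.002 mm
δ ≥ δ_solid → spring goes solid

YES, δ = 40.0 mm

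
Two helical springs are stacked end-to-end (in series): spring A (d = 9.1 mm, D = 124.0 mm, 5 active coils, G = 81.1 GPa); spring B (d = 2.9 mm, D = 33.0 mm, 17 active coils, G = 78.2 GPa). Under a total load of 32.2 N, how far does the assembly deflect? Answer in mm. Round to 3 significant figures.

32.9 mm

k_A = Gd⁴/(8D³N_a) = (81.1×10³)(9.1⁴)/(8·124.0³·5) = 7.2922 N/mm
k_B = Gd⁴/(8D³N_a) = (78.2×10³)(2.9⁴)/(8·33.0³·17) = 1.1317 N/mm
Series: 1/k_eq = 1/7.2922 + 1/1.1317 = 1.0208; k_eq = 0.97964 N/mm
δ = F/k_eq = 32.2/0.97964 = 32.869 mm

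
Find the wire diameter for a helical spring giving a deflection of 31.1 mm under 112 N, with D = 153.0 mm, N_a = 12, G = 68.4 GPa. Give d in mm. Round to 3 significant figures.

11.6 mm

Required rate k = F/δ = 112/31.1 = 3.6013 N/mm
d = (8D³N_a·k / G)^(1/4) = (8·153.0³·12·3.6013 / (68.4×10³))^0.25
  = (18103)^0.25 = 11.5994 mm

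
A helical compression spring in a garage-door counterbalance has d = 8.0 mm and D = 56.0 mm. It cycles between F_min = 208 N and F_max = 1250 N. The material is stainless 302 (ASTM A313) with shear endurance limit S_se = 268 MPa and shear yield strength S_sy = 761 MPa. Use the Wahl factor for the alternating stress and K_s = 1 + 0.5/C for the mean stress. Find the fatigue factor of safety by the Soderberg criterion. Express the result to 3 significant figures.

1.06

C = D/d = 56.0/8.0 = 7.0000; K_W = (4C−1)/(4C−4)+0.615/C = 1.2129; K_s = 1+0.5/C = 1.0714
F_a = (F_max−F_min)/2 = 521 N; F_m = (F_max+F_min)/2 = 729 N
τ_a = K_W·8F_aD/(πd³) = 1.2129 × 145.11 = 176 MPa
τ_m = K_s·8F_mD/(πd³) = 1.0714 × 203.04 = 217.54 MPa
Soderberg: 1/n_f = τ_a/S_se + τ_m/S_sy = 176/268 + 217.54/761 = 0.65671 + 0.28587 = 0.94257
n_f = 1/0.94257 = 1.061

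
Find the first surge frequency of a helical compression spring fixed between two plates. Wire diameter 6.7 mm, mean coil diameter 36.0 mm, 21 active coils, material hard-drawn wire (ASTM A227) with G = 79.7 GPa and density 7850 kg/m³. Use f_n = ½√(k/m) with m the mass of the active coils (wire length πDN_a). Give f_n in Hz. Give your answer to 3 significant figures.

88.3 Hz

k = Gd⁴/(8D³N_a) = (79.7×10³)(6.7⁴)/(8·36.0³·21) = 20.49 N/mm = 20490 N/m
Wire length L = πDN_a = π·36.0·21 = 2375 mm
m = ρ·(πd²/4)·L = 7850 × 35.257×10⁻⁶ m² × 2.375 m = 0.65733 kg
f_n = ½√(k/m) = 0.5·√(20490/0.65733) = 0.5·√(31172) = 88.277 Hz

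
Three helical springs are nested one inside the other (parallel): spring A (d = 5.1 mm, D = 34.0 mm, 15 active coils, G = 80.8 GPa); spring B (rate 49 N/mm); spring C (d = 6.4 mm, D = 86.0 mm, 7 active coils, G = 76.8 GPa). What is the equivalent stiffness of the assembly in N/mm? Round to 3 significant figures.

64.2 N/mm

k_A = Gd⁴/(8D³N_a) = (80.8×10³)(5.1⁴)/(8·34.0³·15) = 11.59 N/mm
k_C = Gd⁴/(8D³N_a) = (76.8×10³)(6.4⁴)/(8·86.0³·7) = 3.6174 N/mm
Parallel: k_eq = 11.59 + 49 + 3.6174 = 64.207 N/mm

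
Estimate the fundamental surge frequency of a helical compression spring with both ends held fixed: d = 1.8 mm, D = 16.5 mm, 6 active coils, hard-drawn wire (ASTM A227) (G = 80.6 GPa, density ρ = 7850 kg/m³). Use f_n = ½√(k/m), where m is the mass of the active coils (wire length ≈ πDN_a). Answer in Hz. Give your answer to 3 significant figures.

397 Hz

k = Gd⁴/(8D³N_a) = (80.6×10³)(1.8⁴)/(8·16.5³·6) = 3.924 N/mm = 3924 N/m
Wire length L = πDN_a = π·16.5·6 = 311.02 mm
m = ρ·(πd²/4)·L = 7850 × 2.5447×10⁻⁶ m² × 0.31102 m = 0.0062128 kg
f_n = ½√(k/m) = 0.5·√(3924/0.0062128) = 0.5·√(6.316e+05) = 397.37 Hz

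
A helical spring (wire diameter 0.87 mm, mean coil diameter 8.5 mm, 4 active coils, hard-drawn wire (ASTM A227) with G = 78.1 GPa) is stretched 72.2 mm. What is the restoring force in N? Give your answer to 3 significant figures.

k = Gd⁴/(8D³N_a) = (78.1×10³)(0.87⁴)/(8·8.5³·4) = 2.2768 N/mm
F = k·δ = 2.2768 × 72.2 = 164.38 N

164 N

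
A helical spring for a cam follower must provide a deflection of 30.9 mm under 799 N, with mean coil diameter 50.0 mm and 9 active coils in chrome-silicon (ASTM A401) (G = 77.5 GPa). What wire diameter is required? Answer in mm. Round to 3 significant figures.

7.40 mm

Required rate k = F/δ = 799/30.9 = 25.858 N/mm
d = (8D³N_a·k / G)^(1/4) = (8·50.0³·9·25.858 / (77.5×10³))^0.25
  = (3002.8)^0.25 = 7.4026 mm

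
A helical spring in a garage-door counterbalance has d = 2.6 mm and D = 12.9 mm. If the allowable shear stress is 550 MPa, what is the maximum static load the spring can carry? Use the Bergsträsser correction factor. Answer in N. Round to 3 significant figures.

227 N

C = D/d = 12.9/2.6 = 4.9615
K_B = (4C+2)/(4C−3) = 21.846/16.846 = 1.2968
τ_max = K·8FD/(πd³) → F_max = τ_allow·πd³/(8DK)
F_max = 550·π·2.6³/(8·12.9·1.2968) = 30369/133.83 = 226.92 N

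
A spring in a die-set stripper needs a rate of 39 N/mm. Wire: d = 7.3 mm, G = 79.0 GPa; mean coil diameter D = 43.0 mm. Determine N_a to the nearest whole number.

9

N_a = Gd⁴/(8D³k) = (79.0×10³ × 7.3⁴)/(8 × 43.0³ × 39)
    = 2.24346e+08 / 2.48062e+07 = 9.044 → 9 coils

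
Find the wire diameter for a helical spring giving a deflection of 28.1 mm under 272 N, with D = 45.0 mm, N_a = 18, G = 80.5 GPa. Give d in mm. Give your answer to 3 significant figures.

Required rate k = F/δ = 272/28.1 = 9.6797 N/mm
d = (8D³N_a·k / G)^(1/4) = (8·45.0³·18·9.6797 / (80.5×10³))^0.25
  = (1577.9)^0.25 = 6.3026 mm

6.30 mm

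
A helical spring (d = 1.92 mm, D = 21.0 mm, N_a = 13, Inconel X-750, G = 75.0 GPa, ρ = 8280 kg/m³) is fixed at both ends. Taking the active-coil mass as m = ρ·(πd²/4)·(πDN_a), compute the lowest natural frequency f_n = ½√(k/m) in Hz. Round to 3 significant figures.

k = Gd⁴/(8D³N_a) = (75.0×10³)(1.92⁴)/(8·21.0³·13) = 1.0582 N/mm = 1058.2 N/m
Wire length L = πDN_a = π·21.0·13 = 857.65 mm
m = ρ·(πd²/4)·L = 8280 × 2.8953×10⁻⁶ m² × 0.85765 m = 0.020561 kg
f_n = ½√(k/m) = 0.5·√(1058.2/0.020561) = 0.5·√(51468) = 113.43 Hz

113 Hz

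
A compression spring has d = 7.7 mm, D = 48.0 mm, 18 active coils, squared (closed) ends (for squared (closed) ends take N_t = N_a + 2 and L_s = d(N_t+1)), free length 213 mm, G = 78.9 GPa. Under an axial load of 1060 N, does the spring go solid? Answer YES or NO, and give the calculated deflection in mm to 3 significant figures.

k = Gd⁴/(8D³N_a) = (78.9×10³)(7.7⁴)/(8·48.0³·18) = 17.416 N/mm
N_t = 20; L_s = 7.7·21 = 161.7 mm; δ_solid = L₀ − L_s = 213 − 161.7 = 51.3 mm
δ = F/k = 1060/17.416 = 60.863 mm
δ ≥ δ_solid → spring goes solid

YES, δ = 60.9 mm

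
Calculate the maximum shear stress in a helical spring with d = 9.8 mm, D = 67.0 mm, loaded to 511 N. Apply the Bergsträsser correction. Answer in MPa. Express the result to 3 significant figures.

112 MPa

Spring index C = D/d = 67.0/9.8 = 6.8367
K_B = (4C+2)/(4C−3) = 29.347/24.347 = 1.2054
τ₀ = 8FD/(πd³) = 8·511·67.0/(π·9.8³) = 273896/2956.8 = 92.631 MPa
τ_max = K·τ₀ = 1.2054 × 92.631 = 111.65 MPa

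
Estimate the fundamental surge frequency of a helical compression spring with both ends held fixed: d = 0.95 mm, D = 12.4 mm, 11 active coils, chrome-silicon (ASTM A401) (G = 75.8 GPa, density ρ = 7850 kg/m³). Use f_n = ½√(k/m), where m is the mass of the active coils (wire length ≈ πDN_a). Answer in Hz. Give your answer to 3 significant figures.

k = Gd⁴/(8D³N_a) = (75.8×10³)(0.95⁴)/(8·12.4³·11) = 0.36797 N/mm = 367.97 N/m
Wire length L = πDN_a = π·12.4·11 = 428.51 mm
m = ρ·(πd²/4)·L = 7850 × 0.70882×10⁻⁶ m² × 0.42851 m = 0.0023844 kg
f_n = ½√(k/m) = 0.5·√(367.97/0.0023844) = 0.5·√(1.5433e+05) = 196.42 Hz

196 Hz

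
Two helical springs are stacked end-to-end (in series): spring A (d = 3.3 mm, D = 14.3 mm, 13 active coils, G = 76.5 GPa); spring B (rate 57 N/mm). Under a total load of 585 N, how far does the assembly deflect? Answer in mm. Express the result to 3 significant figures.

k_A = Gd⁴/(8D³N_a) = (76.5×10³)(3.3⁴)/(8·14.3³·13) = 29.832 N/mm
Series: 1/k_eq = 1/29.832 + 1/57 = 0.051065; k_eq = 19.583 N/mm
δ = F/k_eq = 585/19.583 = 29.873 mm

29.9 mm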